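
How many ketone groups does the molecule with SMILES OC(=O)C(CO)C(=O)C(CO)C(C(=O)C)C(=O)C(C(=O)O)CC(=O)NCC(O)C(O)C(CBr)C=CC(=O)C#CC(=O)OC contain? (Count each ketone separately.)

–COOH: carbonyl C bonded to –OH and C → carboxylic acid (the –OH is not a separate alcohol).
pendant –CH2OH on an sp³ backbone C → alcohol.
–C(=O)– with carbon on both sides → ketone.
pendant –CH2OH on an sp³ backbone C → alcohol.
pendant –COCH3: carbonyl C bonded to two carbons → ketone.
–C(=O)– with carbon on both sides → ketone.
pendant –COOH: carbonyl C bonded to C and –OH → carboxylic acid.
–C(=O)–N– linkage → amide (the N is not an amine).
–OH on an sp³ carbon → alcohol (secondary).
–OH on an sp³ carbon → alcohol (secondary).
pendant –CH2X: halogen on sp³ carbon → alkyl halide.
C=C double bond → alkene.
–C(=O)– with carbon on both sides → ketone.
C≡C triple bond → alkyne.
–C(=O)OCH3: carbonyl C bonded to C and to –OCH3 → ester (not ketone + ether).
Ketone appears at: CO, CH(COCH3), CO, CO → 4.

4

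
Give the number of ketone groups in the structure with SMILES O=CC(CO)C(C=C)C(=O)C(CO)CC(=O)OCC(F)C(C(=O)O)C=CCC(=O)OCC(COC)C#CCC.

1

terminal –CHO: carbonyl C bonded to H and C → aldehyde.
pendant –CH2OH on an sp³ backbone C → alcohol.
pendant –CH=CH2: C=C double bond → alkene.
–C(=O)– with carbon on both sides → ketone.
pendant –CH2OH on an sp³ backbone C → alcohol.
–C(=O)–O–C with C on the carbonyl side → ester.
halogen on an sp³ carbon → alkyl halide.
pendant –COOH: carbonyl C bonded to C and –OH → carboxylic acid.
C=C double bond → alkene.
–C(=O)–O–C with C on the carbonyl side → ester.
pendant –CH2OCH3: C–O–C linkage → ether.
C≡C triple bond → alkyne.
Ketone appears at: CO → 1.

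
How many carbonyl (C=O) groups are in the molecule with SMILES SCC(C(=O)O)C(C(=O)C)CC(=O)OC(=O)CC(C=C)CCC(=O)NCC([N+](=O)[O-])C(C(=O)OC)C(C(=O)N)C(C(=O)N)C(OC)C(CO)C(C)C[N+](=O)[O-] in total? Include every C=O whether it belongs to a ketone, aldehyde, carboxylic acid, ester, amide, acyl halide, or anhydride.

8

CH(COOH): carboxylic acid, 1 C=O (running total 1).
CH(COCH3): ketone, 1 C=O (running total 2).
CH2CO-O-COCH2: anhydride, 2 C=O (running total 4).
CH2CONHCH2: amide, 1 C=O (running total 5).
CH(COOCH3): ester, 1 C=O (running total 6).
CH(CONH2): amide, 1 C=O (running total 7).
CH(CONH2): amide, 1 C=O (running total 8).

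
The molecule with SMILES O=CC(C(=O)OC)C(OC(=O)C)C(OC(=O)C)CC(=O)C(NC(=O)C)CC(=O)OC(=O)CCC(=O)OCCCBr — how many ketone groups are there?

1

Taking each segment in turn:
  OHC: terminal –CHO: carbonyl C bonded to H and C → aldehyde.
  CH(COOCH3): pendant –COOCH3: carbonyl C bonded to C and –OCH3 → ester.
  CH(OCOCH3): pendant –OC(=O)CH3: an acyloxy group → ester.
  CH(OCOCH3): pendant –OC(=O)CH3: an acyloxy group → ester.
  CO: –C(=O)– with carbon on both sides → ketone.
  CH(NHCOCH3): pendant –NHC(=O)CH3: N bonded to a carbonyl → amide (not amine).
  CH2CO-O-COCH2: two acyl groups sharing one oxygen, –C(=O)–O–C(=O)– → anhydride.
  CH2COOCH2: –C(=O)–O–C with C on the carbonyl side → ester.
  CH2Br: halogen on an sp³ carbon → alkyl halide.
Ketone appears at: CO → 1.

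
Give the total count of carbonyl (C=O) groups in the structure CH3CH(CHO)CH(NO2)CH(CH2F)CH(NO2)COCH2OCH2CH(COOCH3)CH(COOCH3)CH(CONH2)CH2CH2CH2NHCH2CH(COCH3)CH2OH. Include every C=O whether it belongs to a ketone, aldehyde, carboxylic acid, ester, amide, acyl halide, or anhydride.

6

CH(CHO): aldehyde, 1 C=O (running total 1).
CO: ketone, 1 C=O (running total 2).
CH(COOCH3): ester, 1 C=O (running total 3).
CH(COOCH3): ester, 1 C=O (running total 4).
CH(CONH2): amide, 1 C=O (running total 5).
CH(COCH3): ketone, 1 C=O (running total 6).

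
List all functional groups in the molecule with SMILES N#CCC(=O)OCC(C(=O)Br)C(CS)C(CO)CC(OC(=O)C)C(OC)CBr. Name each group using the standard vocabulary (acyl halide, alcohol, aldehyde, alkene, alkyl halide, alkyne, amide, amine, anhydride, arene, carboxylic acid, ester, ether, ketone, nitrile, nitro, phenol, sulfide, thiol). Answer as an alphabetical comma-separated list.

N≡C–: carbon triple-bonded to nitrogen → nitrile.
–C(=O)–O–C with C on the carbonyl side → ester.
pendant –C(=O)X: carbonyl C bonded to C and halogen → acyl halide.
pendant –CH2SH → thiol.
pendant –CH2OH on an sp³ backbone C → alcohol.
pendant –OC(=O)CH3: an acyloxy group → ester.
pendant –OCH3: C–O–C with sp³ C, no adjacent C=O → ether.
halogen on an sp³ carbon → alkyl halide.

acyl halide, alcohol, alkyl halide, ester, ether, nitrile, thiol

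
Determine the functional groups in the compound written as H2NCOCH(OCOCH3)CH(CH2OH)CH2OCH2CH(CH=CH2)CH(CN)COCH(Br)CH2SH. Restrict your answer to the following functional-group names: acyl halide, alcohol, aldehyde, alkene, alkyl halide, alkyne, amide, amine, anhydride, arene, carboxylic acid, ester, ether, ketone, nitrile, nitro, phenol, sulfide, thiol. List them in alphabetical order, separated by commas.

alcohol, alkene, alkyl halide, amide, ester, ether, ketone, nitrile, thiol

Reading the structure from left to right:
  H2NCO: –C(=O)NH2: carbonyl C bonded to C and to N → amide (the N is not a separate amine).
  CH(OCOCH3): pendant –OC(=O)CH3: an acyloxy group → ester.
  CH(CH2OH): pendant –CH2OH on an sp³ backbone C → alcohol.
  CH2OCH2: C–O–C with sp³ carbons on both sides and no adjacent C=O → ether.
  CH(CH=CH2): pendant –CH=CH2: C=C double bond → alkene.
  CH(CN): pendant –C≡N: nitrile.
  CO: –C(=O)– with carbon on both sides → ketone.
  CH(Br): halogen on an sp³ carbon → alkyl halide.
  CH2SH: –SH on an sp³ carbon → thiol.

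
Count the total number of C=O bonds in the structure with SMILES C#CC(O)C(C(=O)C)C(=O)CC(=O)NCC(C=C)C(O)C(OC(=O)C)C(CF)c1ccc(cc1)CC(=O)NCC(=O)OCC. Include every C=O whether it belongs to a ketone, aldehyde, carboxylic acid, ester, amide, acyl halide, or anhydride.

CH(COCH3): ketone, 1 C=O (running total 1).
CO: ketone, 1 C=O (running total 2).
CH2CONHCH2: amide, 1 C=O (running total 3).
CH(OCOCH3): ester, 1 C=O (running total 4).
CH2CONHCH2: amide, 1 C=O (running total 5).
COOCH2CH3: ester, 1 C=O (running total 6).

6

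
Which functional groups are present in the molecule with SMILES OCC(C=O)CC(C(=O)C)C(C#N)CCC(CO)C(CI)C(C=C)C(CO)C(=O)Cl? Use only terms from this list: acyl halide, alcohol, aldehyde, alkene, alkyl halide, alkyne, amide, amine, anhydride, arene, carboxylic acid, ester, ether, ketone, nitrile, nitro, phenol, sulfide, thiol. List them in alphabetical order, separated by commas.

Reading the structure from left to right:
  HOCH2: HO– on an sp³ carbon → alcohol.
  CH(CHO): pendant –CHO: carbonyl C bonded to C and H → aldehyde.
  CH(COCH3): pendant –COCH3: carbonyl C bonded to two carbons → ketone.
  CH(CN): pendant –C≡N: nitrile.
  CH(CH2OH): pendant –CH2OH on an sp³ backbone C → alcohol.
  CH(CH2I): pendant –CH2X: halogen on sp³ carbon → alkyl halide.
  CH(CH=CH2): pendant –CH=CH2: C=C double bond → alkene.
  CH(CH2OH): pendant –CH2OH on an sp³ backbone C → alcohol.
  COCl: –C(=O)Cl: carbonyl C bonded to C and to a halogen → acyl halide (not alkyl halide).

acyl halide, alcohol, aldehyde, alkene, alkyl halide, ketone, nitrile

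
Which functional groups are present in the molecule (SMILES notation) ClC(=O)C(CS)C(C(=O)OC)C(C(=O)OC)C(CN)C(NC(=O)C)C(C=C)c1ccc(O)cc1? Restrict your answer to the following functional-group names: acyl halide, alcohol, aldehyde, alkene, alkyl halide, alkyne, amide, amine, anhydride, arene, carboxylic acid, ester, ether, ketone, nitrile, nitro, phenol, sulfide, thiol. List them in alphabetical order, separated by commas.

Reading the structure from left to right:
  ClCO: –C(=O)Cl: carbonyl C bonded to C and to a halogen → acyl halide (not alkyl halide).
  CH(CH2SH): pendant –CH2SH → thiol.
  CH(COOCH3): pendant –COOCH3: carbonyl C bonded to C and –OCH3 → ester.
  CH(COOCH3): pendant –COOCH3: carbonyl C bonded to C and –OCH3 → ester.
  CH(CH2NH2): pendant –CH2NH2: N on sp³ C, no adjacent C=O → amine.
  CH(NHCOCH3): pendant –NHC(=O)CH3: N bonded to a carbonyl → amide (not amine).
  CH(CH=CH2): pendant –CH=CH2: C=C double bond → alkene.
  C6H4OH: –OH attached directly to an aromatic ring → phenol (not alcohol); the ring itself is an arene.

acyl halide, alkene, amide, amine, arene, ester, phenol, thiol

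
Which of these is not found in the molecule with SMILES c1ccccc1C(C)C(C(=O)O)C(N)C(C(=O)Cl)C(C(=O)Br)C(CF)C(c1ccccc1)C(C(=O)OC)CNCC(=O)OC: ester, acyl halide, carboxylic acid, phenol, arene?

phenol

ester: present (CH(COOCH3) — pendant –COOCH3: carbonyl C bonded to C and –OCH3 → ester).
arene: present (C6H5 — C6H5– phenyl ring → arene).
acyl halide: present (CH(COCl) — pendant –C(=O)X: carbonyl C bonded to C and halogen → acyl halide).
carboxylic acid: present (CH(COOH) — pendant –COOH: carbonyl C bonded to C and –OH → carboxylic acid).
phenol: no segment matches this pattern.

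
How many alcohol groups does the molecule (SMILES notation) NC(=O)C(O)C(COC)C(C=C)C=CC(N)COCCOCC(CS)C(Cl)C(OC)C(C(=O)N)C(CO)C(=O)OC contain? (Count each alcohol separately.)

Reading the structure from left to right:
  H2NCO: –C(=O)NH2: carbonyl C bonded to C and to N → amide (the N is not a separate amine).
  CH(OH): –OH on an sp³ carbon → alcohol (secondary).
  CH(CH2OCH3): pendant –CH2OCH3: C–O–C linkage → ether.
  CH(CH=CH2): pendant –CH=CH2: C=C double bond → alkene.
  CH=CH: C=C double bond → alkene.
  CH(NH2): –NH2 on an sp³ carbon with no adjacent C=O → amine.
  CH2OCH2: C–O–C with sp³ carbons on both sides and no adjacent C=O → ether.
  CH2OCH2: C–O–C with sp³ carbons on both sides and no adjacent C=O → ether.
  CH(CH2SH): pendant –CH2SH → thiol.
  CH(Cl): halogen on an sp³ carbon → alkyl halide.
  CH(OCH3): pendant –OCH3: C–O–C with sp³ C, no adjacent C=O → ether.
  CH(CONH2): pendant –CONH2: carbonyl C bonded to C and N → amide.
  CH(CH2OH): pendant –CH2OH on an sp³ backbone C → alcohol.
  COOCH3: –C(=O)OCH3: carbonyl C bonded to C and to –OCH3 → ester (not ketone + ether).
Alcohol appears at: CH(OH), CH(CH2OH) → 2.

2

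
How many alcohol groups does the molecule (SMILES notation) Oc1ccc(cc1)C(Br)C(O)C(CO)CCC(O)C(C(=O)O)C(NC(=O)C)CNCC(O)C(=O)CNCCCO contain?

5

Working along the chain:
  HOC6H4: –OH attached directly to an aromatic ring → phenol (not alcohol); the ring itself is an arene.
  CH(Br): halogen on an sp³ carbon → alkyl halide.
  CH(OH): –OH on an sp³ carbon → alcohol (secondary).
  CH(CH2OH): pendant –CH2OH on an sp³ backbone C → alcohol.
  CH(OH): –OH on an sp³ carbon → alcohol (secondary).
  CH(COOH): pendant –COOH: carbonyl C bonded to C and –OH → carboxylic acid.
  CH(NHCOCH3): pendant –NHC(=O)CH3: N bonded to a carbonyl → amide (not amine).
  CH2NHCH2: C–N–C with sp³ carbons and no adjacent C=O → amine (secondary).
  CH(OH): –OH on an sp³ carbon → alcohol (secondary).
  CO: –C(=O)– with carbon on both sides → ketone.
  CH2NHCH2: C–N–C with sp³ carbons and no adjacent C=O → amine (secondary).
  CH2OH: –OH on an sp³ carbon → alcohol.
Alcohol appears at: CH(OH), CH(CH2OH), CH(OH), CH(OH), CH2OH → 5.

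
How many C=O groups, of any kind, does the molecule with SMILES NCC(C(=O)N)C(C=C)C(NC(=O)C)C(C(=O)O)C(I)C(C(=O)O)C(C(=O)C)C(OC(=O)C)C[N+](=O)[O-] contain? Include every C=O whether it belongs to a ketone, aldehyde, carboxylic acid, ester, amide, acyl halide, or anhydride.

6

CH(CONH2): amide, 1 C=O (running total 1).
CH(NHCOCH3): amide, 1 C=O (running total 2).
CH(COOH): carboxylic acid, 1 C=O (running total 3).
CH(COOH): carboxylic acid, 1 C=O (running total 4).
CH(COCH3): ketone, 1 C=O (running total 5).
CH(OCOCH3): ester, 1 C=O (running total 6).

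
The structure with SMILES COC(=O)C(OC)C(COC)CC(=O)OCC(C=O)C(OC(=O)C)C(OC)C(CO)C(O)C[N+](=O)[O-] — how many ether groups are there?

CH3O–C(=O)–: carbonyl C bonded to C and to –OCH3 → ester (not ketone + ether).
pendant –OCH3: C–O–C with sp³ C, no adjacent C=O → ether.
pendant –CH2OCH3: C–O–C linkage → ether.
–C(=O)–O–C with C on the carbonyl side → ester.
pendant –CHO: carbonyl C bonded to C and H → aldehyde.
pendant –OC(=O)CH3: an acyloxy group → ester.
pendant –OCH3: C–O–C with sp³ C, no adjacent C=O → ether.
pendant –CH2OH on an sp³ backbone C → alcohol.
–OH on an sp³ carbon → alcohol (secondary).
–NO2 on carbon → nitro group.
Ether appears at: CH(OCH3), CH(CH2OCH3), CH(OCH3) → 3.

3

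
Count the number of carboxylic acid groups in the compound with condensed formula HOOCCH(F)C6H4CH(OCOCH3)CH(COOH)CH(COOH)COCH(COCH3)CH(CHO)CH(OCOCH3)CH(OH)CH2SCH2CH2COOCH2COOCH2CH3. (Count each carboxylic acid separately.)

3

–COOH: carbonyl C bonded to –OH and C → carboxylic acid (the –OH is not a separate alcohol).
halogen on an sp³ carbon → alkyl halide.
para-disubstituted benzene ring → arene.
pendant –OC(=O)CH3: an acyloxy group → ester.
pendant –COOH: carbonyl C bonded to C and –OH → carboxylic acid.
pendant –COOH: carbonyl C bonded to C and –OH → carboxylic acid.
–C(=O)– with carbon on both sides → ketone.
pendant –COCH3: carbonyl C bonded to two carbons → ketone.
pendant –CHO: carbonyl C bonded to C and H → aldehyde.
pendant –OC(=O)CH3: an acyloxy group → ester.
–OH on an sp³ carbon → alcohol (secondary).
C–S–C linkage → sulfide (thioether).
–C(=O)–O–C with C on the carbonyl side → ester.
–C(=O)OCH2CH3: carbonyl C bonded to C and to –OEt → ester.
Carboxylic acid appears at: HOOC, CH(COOH), CH(COOH) → 3.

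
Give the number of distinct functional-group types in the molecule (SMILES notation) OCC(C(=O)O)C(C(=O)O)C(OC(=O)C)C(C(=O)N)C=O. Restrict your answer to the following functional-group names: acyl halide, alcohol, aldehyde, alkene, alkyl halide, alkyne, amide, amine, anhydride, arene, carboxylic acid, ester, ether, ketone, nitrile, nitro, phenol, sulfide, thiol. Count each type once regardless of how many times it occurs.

5

Working along the chain:
  HOCH2: HO– on an sp³ carbon → alcohol.
  CH(COOH): pendant –COOH: carbonyl C bonded to C and –OH → carboxylic acid.
  CH(COOH): pendant –COOH: carbonyl C bonded to C and –OH → carboxylic acid.
  CH(OCOCH3): pendant –OC(=O)CH3: an acyloxy group → ester.
  CH(CONH2): pendant –CONH2: carbonyl C bonded to C and N → amide.
  CHO: terminal –CHO: carbonyl C bonded to H and C → aldehyde.
Distinct types present: alcohol, aldehyde, amide, carboxylic acid, ester.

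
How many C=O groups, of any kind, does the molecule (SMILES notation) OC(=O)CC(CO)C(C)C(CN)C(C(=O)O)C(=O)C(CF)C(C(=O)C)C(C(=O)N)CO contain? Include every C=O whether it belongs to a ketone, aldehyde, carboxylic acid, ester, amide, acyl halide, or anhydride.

5

HOOC: carboxylic acid, 1 C=O (running total 1).
CH(COOH): carboxylic acid, 1 C=O (running total 2).
CO: ketone, 1 C=O (running total 3).
CH(COCH3): ketone, 1 C=O (running total 4).
CH(CONH2): amide, 1 C=O (running total 5).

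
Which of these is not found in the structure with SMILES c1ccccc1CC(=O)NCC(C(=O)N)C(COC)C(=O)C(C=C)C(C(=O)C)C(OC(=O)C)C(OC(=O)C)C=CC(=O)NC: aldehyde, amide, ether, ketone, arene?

aldehyde

arene: present (C6H5 — C6H5– phenyl ring → arene).
ketone: present (CO — –C(=O)– with carbon on both sides → ketone).
ether: present (CH(CH2OCH3) — pendant –CH2OCH3: C–O–C linkage → ether).
amide: present (CH2CONHCH2 — –C(=O)–N– linkage → amide (the N is not an amine)).
aldehyde: absent. In each of CO and CH(COCH3), the carbonyl carbon is bonded to two carbons, so it is a ketone, not an aldehyde.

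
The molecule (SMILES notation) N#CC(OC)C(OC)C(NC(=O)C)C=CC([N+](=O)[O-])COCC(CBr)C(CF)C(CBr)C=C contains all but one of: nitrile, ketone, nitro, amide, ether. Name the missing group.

ketone

nitro: present (CH(NO2) — –NO2 on an sp³ carbon → nitro (the N=O is not a carbonyl)).
nitrile: present (N≡C — N≡C–: carbon triple-bonded to nitrogen → nitrile).
ether: present (CH(OCH3) — pendant –OCH3: C–O–C with sp³ C, no adjacent C=O → ether).
amide: present (CH(NHCOCH3) — pendant –NHC(=O)CH3: N bonded to a carbonyl → amide (not amine)).
ketone: absent. In CH(NHCOCH3), the C=O is bonded to nitrogen, which defines an amide, not a ketone.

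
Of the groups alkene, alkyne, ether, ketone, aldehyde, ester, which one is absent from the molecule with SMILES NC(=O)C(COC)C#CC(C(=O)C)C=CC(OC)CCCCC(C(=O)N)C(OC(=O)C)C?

alkene: present (CH=CH — C=C double bond → alkene).
ether: present (CH(CH2OCH3) — pendant –CH2OCH3: C–O–C linkage → ether).
alkyne: present (C≡C — C≡C triple bond → alkyne).
ester: present (CH(OCOCH3) — pendant –OC(=O)CH3: an acyloxy group → ester).
ketone: present (CH(COCH3) — pendant –COCH3: carbonyl C bonded to two carbons → ketone).
aldehyde: absent. In CH(COCH3), the carbonyl carbon is bonded to two carbons, so it is a ketone, not an aldehyde.

aldehyde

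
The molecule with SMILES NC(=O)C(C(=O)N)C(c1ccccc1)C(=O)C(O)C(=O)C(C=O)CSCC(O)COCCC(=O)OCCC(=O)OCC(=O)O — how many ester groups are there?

Taking each segment in turn:
  H2NCO: –C(=O)NH2: carbonyl C bonded to C and to N → amide (the N is not a separate amine).
  CH(CONH2): pendant –CONH2: carbonyl C bonded to C and N → amide.
  CH(C6H5): pendant –C6H5: benzene ring → arene.
  CO: –C(=O)– with carbon on both sides → ketone.
  CH(OH): –OH on an sp³ carbon → alcohol (secondary).
  CO: –C(=O)– with carbon on both sides → ketone.
  CH(CHO): pendant –CHO: carbonyl C bonded to C and H → aldehyde.
  CH2SCH2: C–S–C linkage → sulfide (thioether).
  CH(OH): –OH on an sp³ carbon → alcohol (secondary).
  CH2OCH2: C–O–C with sp³ carbons on both sides and no adjacent C=O → ether.
  CH2COOCH2: –C(=O)–O–C with C on the carbonyl side → ester.
  CH2COOCH2: –C(=O)–O–C with C on the carbonyl side → ester.
  COOH: –COOH: carbonyl C bonded to –OH and C → carboxylic acid (the –OH is not a separate alcohol).
Ester appears at: CH2COOCH2, CH2COOCH2 → 2.

2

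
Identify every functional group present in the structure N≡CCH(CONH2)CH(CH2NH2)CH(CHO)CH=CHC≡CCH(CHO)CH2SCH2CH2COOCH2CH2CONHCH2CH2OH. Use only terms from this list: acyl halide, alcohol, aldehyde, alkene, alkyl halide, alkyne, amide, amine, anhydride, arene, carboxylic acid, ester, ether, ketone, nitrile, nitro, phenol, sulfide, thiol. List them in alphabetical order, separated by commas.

Taking each segment in turn:
  N≡C: N≡C–: carbon triple-bonded to nitrogen → nitrile.
  CH(CONH2): pendant –CONH2: carbonyl C bonded to C and N → amide.
  CH(CH2NH2): pendant –CH2NH2: N on sp³ C, no adjacent C=O → amine.
  CH(CHO): pendant –CHO: carbonyl C bonded to C and H → aldehyde.
  CH=CH: C=C double bond → alkene.
  C≡C: C≡C triple bond → alkyne.
  CH(CHO): pendant –CHO: carbonyl C bonded to C and H → aldehyde.
  CH2SCH2: C–S–C linkage → sulfide (thioether).
  CH2COOCH2: –C(=O)–O–C with C on the carbonyl side → ester.
  CH2CONHCH2: –C(=O)–N– linkage → amide (the N is not an amine).
  CH2OH: –OH on an sp³ carbon → alcohol.

alcohol, aldehyde, alkene, alkyne, amide, amine, ester, nitrile, sulfide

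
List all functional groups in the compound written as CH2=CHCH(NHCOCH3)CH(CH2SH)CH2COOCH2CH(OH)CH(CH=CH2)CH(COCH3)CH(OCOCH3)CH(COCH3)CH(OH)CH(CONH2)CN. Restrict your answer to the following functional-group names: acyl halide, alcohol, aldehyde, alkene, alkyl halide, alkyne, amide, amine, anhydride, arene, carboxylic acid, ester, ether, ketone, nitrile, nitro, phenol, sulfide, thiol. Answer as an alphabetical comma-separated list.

alcohol, alkene, amide, ester, ketone, nitrile, thiol

C=C double bond → alkene.
pendant –NHC(=O)CH3: N bonded to a carbonyl → amide (not amine).
pendant –CH2SH → thiol.
–C(=O)–O–C with C on the carbonyl side → ester.
–OH on an sp³ carbon → alcohol (secondary).
pendant –CH=CH2: C=C double bond → alkene.
pendant –COCH3: carbonyl C bonded to two carbons → ketone.
pendant –OC(=O)CH3: an acyloxy group → ester.
pendant –COCH3: carbonyl C bonded to two carbons → ketone.
–OH on an sp³ carbon → alcohol (secondary).
pendant –CONH2: carbonyl C bonded to C and N → amide.
–C≡N: carbon triple-bonded to nitrogen → nitrile.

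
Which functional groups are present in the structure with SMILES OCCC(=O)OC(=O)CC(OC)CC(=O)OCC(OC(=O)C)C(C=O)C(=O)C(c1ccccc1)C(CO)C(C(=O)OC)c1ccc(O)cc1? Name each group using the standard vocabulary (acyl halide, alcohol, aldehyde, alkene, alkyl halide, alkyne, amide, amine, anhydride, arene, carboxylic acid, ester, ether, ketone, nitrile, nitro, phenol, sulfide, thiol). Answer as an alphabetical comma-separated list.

HO– on an sp³ carbon → alcohol.
two acyl groups sharing one oxygen, –C(=O)–O–C(=O)– → anhydride.
pendant –OCH3: C–O–C with sp³ C, no adjacent C=O → ether.
–C(=O)–O–C with C on the carbonyl side → ester.
pendant –OC(=O)CH3: an acyloxy group → ester.
pendant –CHO: carbonyl C bonded to C and H → aldehyde.
–C(=O)– with carbon on both sides → ketone.
pendant –C6H5: benzene ring → arene.
pendant –CH2OH on an sp³ backbone C → alcohol.
pendant –COOCH3: carbonyl C bonded to C and –OCH3 → ester.
–OH attached directly to an aromatic ring → phenol (not alcohol); the ring itself is an arene.

alcohol, aldehyde, anhydride, arene, ester, ether, ketone, phenol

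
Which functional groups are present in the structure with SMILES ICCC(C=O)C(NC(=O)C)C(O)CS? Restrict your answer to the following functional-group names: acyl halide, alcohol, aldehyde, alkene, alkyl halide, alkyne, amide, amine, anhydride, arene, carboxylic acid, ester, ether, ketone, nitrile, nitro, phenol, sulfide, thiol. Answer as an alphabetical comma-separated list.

alcohol, aldehyde, alkyl halide, amide, thiol

halogen on an sp³ carbon → alkyl halide.
pendant –CHO: carbonyl C bonded to C and H → aldehyde.
pendant –NHC(=O)CH3: N bonded to a carbonyl → amide (not amine).
–OH on an sp³ carbon → alcohol (secondary).
–SH on an sp³ carbon → thiol.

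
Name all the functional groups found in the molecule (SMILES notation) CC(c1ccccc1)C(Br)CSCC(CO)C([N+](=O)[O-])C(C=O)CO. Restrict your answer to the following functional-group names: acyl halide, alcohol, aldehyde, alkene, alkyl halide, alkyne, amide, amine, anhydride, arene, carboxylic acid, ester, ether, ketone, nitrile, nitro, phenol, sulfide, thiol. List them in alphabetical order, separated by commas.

Reading the structure from left to right:
  CH(C6H5): pendant –C6H5: benzene ring → arene.
  CH(Br): halogen on an sp³ carbon → alkyl halide.
  CH2SCH2: C–S–C linkage → sulfide (thioether).
  CH(CH2OH): pendant –CH2OH on an sp³ backbone C → alcohol.
  CH(NO2): –NO2 on an sp³ carbon → nitro (the N=O is not a carbonyl).
  CH(CHO): pendant –CHO: carbonyl C bonded to C and H → aldehyde.
  CH2OH: –OH on an sp³ carbon → alcohol.

alcohol, aldehyde, alkyl halide, arene, nitro, sulfide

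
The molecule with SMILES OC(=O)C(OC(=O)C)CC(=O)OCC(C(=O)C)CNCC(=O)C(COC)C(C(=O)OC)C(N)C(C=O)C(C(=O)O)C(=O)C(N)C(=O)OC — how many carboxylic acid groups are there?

2

Working along the chain:
  HOOC: –COOH: carbonyl C bonded to –OH and C → carboxylic acid (the –OH is not a separate alcohol).
  CH(OCOCH3): pendant –OC(=O)CH3: an acyloxy group → ester.
  CH2COOCH2: –C(=O)–O–C with C on the carbonyl side → ester.
  CH(COCH3): pendant –COCH3: carbonyl C bonded to two carbons → ketone.
  CH2NHCH2: C–N–C with sp³ carbons and no adjacent C=O → amine (secondary).
  CO: –C(=O)– with carbon on both sides → ketone.
  CH(CH2OCH3): pendant –CH2OCH3: C–O–C linkage → ether.
  CH(COOCH3): pendant –COOCH3: carbonyl C bonded to C and –OCH3 → ester.
  CH(NH2): –NH2 on an sp³ carbon with no adjacent C=O → amine.
  CH(CHO): pendant –CHO: carbonyl C bonded to C and H → aldehyde.
  CH(COOH): pendant –COOH: carbonyl C bonded to C and –OH → carboxylic acid.
  CO: –C(=O)– with carbon on both sides → ketone.
  CH(NH2): –NH2 on an sp³ carbon with no adjacent C=O → amine.
  COOCH3: –C(=O)OCH3: carbonyl C bonded to C and to –OCH3 → ester (not ketone + ether).
Carboxylic acid appears at: HOOC, CH(COOH) → 2.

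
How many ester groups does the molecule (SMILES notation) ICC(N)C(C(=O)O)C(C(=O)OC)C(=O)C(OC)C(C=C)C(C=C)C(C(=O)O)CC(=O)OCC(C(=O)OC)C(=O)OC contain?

halogen on an sp³ carbon → alkyl halide.
–NH2 on an sp³ carbon with no adjacent C=O → amine.
pendant –COOH: carbonyl C bonded to C and –OH → carboxylic acid.
pendant –COOCH3: carbonyl C bonded to C and –OCH3 → ester.
–C(=O)– with carbon on both sides → ketone.
pendant –OCH3: C–O–C with sp³ C, no adjacent C=O → ether.
pendant –CH=CH2: C=C double bond → alkene.
pendant –CH=CH2: C=C double bond → alkene.
pendant –COOH: carbonyl C bonded to C and –OH → carboxylic acid.
–C(=O)–O–C with C on the carbonyl side → ester.
pendant –COOCH3: carbonyl C bonded to C and –OCH3 → ester.
–C(=O)OCH3: carbonyl C bonded to C and to –OCH3 → ester (not ketone + ether).
Ester appears at: CH(COOCH3), CH2COOCH2, CH(COOCH3), COOCH3 → 4.

4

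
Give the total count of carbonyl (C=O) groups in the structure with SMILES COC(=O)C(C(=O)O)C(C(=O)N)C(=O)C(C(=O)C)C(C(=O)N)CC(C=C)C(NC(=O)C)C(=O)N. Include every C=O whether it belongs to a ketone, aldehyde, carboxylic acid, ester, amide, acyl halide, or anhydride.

8

CH3OOC: ester, 1 C=O (running total 1).
CH(COOH): carboxylic acid, 1 C=O (running total 2).
CH(CONH2): amide, 1 C=O (running total 3).
CO: ketone, 1 C=O (running total 4).
CH(COCH3): ketone, 1 C=O (running total 5).
CH(CONH2): amide, 1 C=O (running total 6).
CH(NHCOCH3): amide, 1 C=O (running total 7).
CONH2: amide, 1 C=O (running total 8).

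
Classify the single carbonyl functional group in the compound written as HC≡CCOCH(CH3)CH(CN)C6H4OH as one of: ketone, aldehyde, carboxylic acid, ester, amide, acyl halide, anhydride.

The carbonyl is in the CO segment: –C(=O)– with carbon on both sides → ketone.

ketone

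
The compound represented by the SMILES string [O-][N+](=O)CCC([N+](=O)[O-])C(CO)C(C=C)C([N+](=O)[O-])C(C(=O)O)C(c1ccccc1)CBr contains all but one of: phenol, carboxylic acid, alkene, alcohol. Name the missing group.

phenol

carboxylic acid: present (CH(COOH) — pendant –COOH: carbonyl C bonded to C and –OH → carboxylic acid).
alcohol: present (CH(CH2OH) — pendant –CH2OH on an sp³ backbone C → alcohol).
alkene: present (CH(CH=CH2) — pendant –CH=CH2: C=C double bond → alkene).
phenol: absent. In CH(CH2OH), the –OH is on an sp³ carbon, not on an aromatic ring, so it is an alcohol.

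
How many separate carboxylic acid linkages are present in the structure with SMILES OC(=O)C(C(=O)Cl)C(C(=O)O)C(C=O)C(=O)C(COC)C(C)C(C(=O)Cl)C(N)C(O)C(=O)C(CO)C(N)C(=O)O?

3

Reading the structure from left to right:
  HOOC: –COOH: carbonyl C bonded to –OH and C → carboxylic acid (the –OH is not a separate alcohol).
  CH(COCl): pendant –C(=O)X: carbonyl C bonded to C and halogen → acyl halide.
  CH(COOH): pendant –COOH: carbonyl C bonded to C and –OH → carboxylic acid.
  CH(CHO): pendant –CHO: carbonyl C bonded to C and H → aldehyde.
  CO: –C(=O)– with carbon on both sides → ketone.
  CH(CH2OCH3): pendant –CH2OCH3: C–O–C linkage → ether.
  CH(COCl): pendant –C(=O)X: carbonyl C bonded to C and halogen → acyl halide.
  CH(NH2): –NH2 on an sp³ carbon with no adjacent C=O → amine.
  CH(OH): –OH on an sp³ carbon → alcohol (secondary).
  CO: –C(=O)– with carbon on both sides → ketone.
  CH(CH2OH): pendant –CH2OH on an sp³ backbone C → alcohol.
  CH(NH2): –NH2 on an sp³ carbon with no adjacent C=O → amine.
  COOH: –COOH: carbonyl C bonded to –OH and C → carboxylic acid (the –OH is not a separate alcohol).
Carboxylic acid appears at: HOOC, CH(COOH), COOH → 3.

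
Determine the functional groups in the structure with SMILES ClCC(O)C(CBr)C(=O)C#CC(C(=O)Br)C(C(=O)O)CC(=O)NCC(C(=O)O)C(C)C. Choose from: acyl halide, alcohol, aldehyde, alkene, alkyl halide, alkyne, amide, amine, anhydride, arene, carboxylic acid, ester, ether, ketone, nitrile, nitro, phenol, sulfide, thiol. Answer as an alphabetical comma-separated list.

halogen on an sp³ carbon → alkyl halide.
–OH on an sp³ carbon → alcohol (secondary).
pendant –CH2X: halogen on sp³ carbon → alkyl halide.
–C(=O)– with carbon on both sides → ketone.
C≡C triple bond → alkyne.
pendant –C(=O)X: carbonyl C bonded to C and halogen → acyl halide.
pendant –COOH: carbonyl C bonded to C and –OH → carboxylic acid.
–C(=O)–N– linkage → amide (the N is not an amine).
pendant –COOH: carbonyl C bonded to C and –OH → carboxylic acid.

acyl halide, alcohol, alkyl halide, alkyne, amide, carboxylic acid, ketone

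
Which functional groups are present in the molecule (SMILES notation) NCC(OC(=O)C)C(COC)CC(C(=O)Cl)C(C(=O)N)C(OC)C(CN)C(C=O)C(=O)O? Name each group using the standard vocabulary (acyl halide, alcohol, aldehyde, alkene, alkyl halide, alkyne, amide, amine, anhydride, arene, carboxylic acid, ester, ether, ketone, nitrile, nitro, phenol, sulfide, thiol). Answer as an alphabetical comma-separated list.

acyl halide, aldehyde, amide, amine, carboxylic acid, ester, ether

Reading the structure from left to right:
  H2NCH2: –NH2 on an sp³ carbon with no adjacent C=O → amine.
  CH(OCOCH3): pendant –OC(=O)CH3: an acyloxy group → ester.
  CH(CH2OCH3): pendant –CH2OCH3: C–O–C linkage → ether.
  CH(COCl): pendant –C(=O)X: carbonyl C bonded to C and halogen → acyl halide.
  CH(CONH2): pendant –CONH2: carbonyl C bonded to C and N → amide.
  CH(OCH3): pendant –OCH3: C–O–C with sp³ C, no adjacent C=O → ether.
  CH(CH2NH2): pendant –CH2NH2: N on sp³ C, no adjacent C=O → amine.
  CH(CHO): pendant –CHO: carbonyl C bonded to C and H → aldehyde.
  COOH: –COOH: carbonyl C bonded to –OH and C → carboxylic acid (the –OH is not a separate alcohol).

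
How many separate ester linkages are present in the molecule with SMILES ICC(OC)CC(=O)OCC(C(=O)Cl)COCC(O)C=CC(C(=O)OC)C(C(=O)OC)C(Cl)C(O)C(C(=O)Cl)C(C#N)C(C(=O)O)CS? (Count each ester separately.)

3

halogen on an sp³ carbon → alkyl halide.
pendant –OCH3: C–O–C with sp³ C, no adjacent C=O → ether.
–C(=O)–O–C with C on the carbonyl side → ester.
pendant –C(=O)X: carbonyl C bonded to C and halogen → acyl halide.
C–O–C with sp³ carbons on both sides and no adjacent C=O → ether.
–OH on an sp³ carbon → alcohol (secondary).
C=C double bond → alkene.
pendant –COOCH3: carbonyl C bonded to C and –OCH3 → ester.
pendant –COOCH3: carbonyl C bonded to C and –OCH3 → ester.
halogen on an sp³ carbon → alkyl halide.
–OH on an sp³ carbon → alcohol (secondary).
pendant –C(=O)X: carbonyl C bonded to C and halogen → acyl halide.
pendant –C≡N: nitrile.
pendant –COOH: carbonyl C bonded to C and –OH → carboxylic acid.
–SH on an sp³ carbon → thiol.
Ester appears at: CH2COOCH2, CH(COOCH3), CH(COOCH3) → 3.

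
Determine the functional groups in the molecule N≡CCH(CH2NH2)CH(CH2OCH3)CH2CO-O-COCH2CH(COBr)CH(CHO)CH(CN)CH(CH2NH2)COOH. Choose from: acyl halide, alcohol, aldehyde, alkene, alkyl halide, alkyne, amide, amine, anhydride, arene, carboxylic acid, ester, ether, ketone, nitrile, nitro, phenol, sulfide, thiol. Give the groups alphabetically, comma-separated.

N≡C–: carbon triple-bonded to nitrogen → nitrile.
pendant –CH2NH2: N on sp³ C, no adjacent C=O → amine.
pendant –CH2OCH3: C–O–C linkage → ether.
two acyl groups sharing one oxygen, –C(=O)–O–C(=O)– → anhydride.
pendant –C(=O)X: carbonyl C bonded to C and halogen → acyl halide.
pendant –CHO: carbonyl C bonded to C and H → aldehyde.
pendant –C≡N: nitrile.
pendant –CH2NH2: N on sp³ C, no adjacent C=O → amine.
–COOH: carbonyl C bonded to –OH and C → carboxylic acid (the –OH is not a separate alcohol).

acyl halide, aldehyde, amine, anhydride, carboxylic acid, ether, nitrile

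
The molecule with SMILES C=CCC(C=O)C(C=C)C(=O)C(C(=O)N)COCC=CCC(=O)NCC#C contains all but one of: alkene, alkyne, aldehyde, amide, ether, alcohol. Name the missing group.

alcohol

alkene: present (CH2=CH — C=C double bond → alkene).
aldehyde: present (CH(CHO) — pendant –CHO: carbonyl C bonded to C and H → aldehyde).
alkyne: present (C≡CH — C≡C triple bond → alkyne).
ether: present (CH2OCH2 — C–O–C with sp³ carbons on both sides and no adjacent C=O → ether).
amide: present (CH(CONH2) — pendant –CONH2: carbonyl C bonded to C and N → amide).
alcohol: no segment matches this pattern.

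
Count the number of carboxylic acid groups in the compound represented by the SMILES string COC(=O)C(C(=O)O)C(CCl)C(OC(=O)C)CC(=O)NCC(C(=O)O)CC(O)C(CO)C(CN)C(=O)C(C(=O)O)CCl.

3

CH3O–C(=O)–: carbonyl C bonded to C and to –OCH3 → ester (not ketone + ether).
pendant –COOH: carbonyl C bonded to C and –OH → carboxylic acid.
pendant –CH2X: halogen on sp³ carbon → alkyl halide.
pendant –OC(=O)CH3: an acyloxy group → ester.
–C(=O)–N– linkage → amide (the N is not an amine).
pendant –COOH: carbonyl C bonded to C and –OH → carboxylic acid.
–OH on an sp³ carbon → alcohol (secondary).
pendant –CH2OH on an sp³ backbone C → alcohol.
pendant –CH2NH2: N on sp³ C, no adjacent C=O → amine.
–C(=O)– with carbon on both sides → ketone.
pendant –COOH: carbonyl C bonded to C and –OH → carboxylic acid.
halogen on an sp³ carbon → alkyl halide.
Carboxylic acid appears at: CH(COOH), CH(COOH), CH(COOH) → 3.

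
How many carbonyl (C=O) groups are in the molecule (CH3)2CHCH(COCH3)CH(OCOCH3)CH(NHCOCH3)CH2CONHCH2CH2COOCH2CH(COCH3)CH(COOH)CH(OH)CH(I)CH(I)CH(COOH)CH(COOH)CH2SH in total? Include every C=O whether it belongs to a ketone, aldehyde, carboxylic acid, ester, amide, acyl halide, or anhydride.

CH(COCH3): ketone, 1 C=O (running total 1).
CH(OCOCH3): ester, 1 C=O (running total 2).
CH(NHCOCH3): amide, 1 C=O (running total 3).
CH2CONHCH2: amide, 1 C=O (running total 4).
CH2COOCH2: ester, 1 C=O (running total 5).
CH(COCH3): ketone, 1 C=O (running total 6).
CH(COOH): carboxylic acid, 1 C=O (running total 7).
CH(COOH): carboxylic acid, 1 C=O (running total 8).
CH(COOH): carboxylic acid, 1 C=O (running total 9).

9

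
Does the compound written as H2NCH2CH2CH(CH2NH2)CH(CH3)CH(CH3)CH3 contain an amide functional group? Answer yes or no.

no

Reading the structure from left to right:
  H2NCH2: –NH2 on an sp³ carbon with no adjacent C=O → amine.
  CH(CH2NH2): pendant –CH2NH2: N on sp³ C, no adjacent C=O → amine.
The groups actually present are: amine.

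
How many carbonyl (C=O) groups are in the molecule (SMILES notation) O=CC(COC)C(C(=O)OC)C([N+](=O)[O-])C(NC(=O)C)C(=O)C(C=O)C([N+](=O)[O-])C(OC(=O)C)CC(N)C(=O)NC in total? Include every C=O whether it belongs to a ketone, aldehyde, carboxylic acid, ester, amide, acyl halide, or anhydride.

OHC: aldehyde, 1 C=O (running total 1).
CH(COOCH3): ester, 1 C=O (running total 2).
CH(NHCOCH3): amide, 1 C=O (running total 3).
CO: ketone, 1 C=O (running total 4).
CH(CHO): aldehyde, 1 C=O (running total 5).
CH(OCOCH3): ester, 1 C=O (running total 6).
CONHCH3: amide, 1 C=O (running total 7).

7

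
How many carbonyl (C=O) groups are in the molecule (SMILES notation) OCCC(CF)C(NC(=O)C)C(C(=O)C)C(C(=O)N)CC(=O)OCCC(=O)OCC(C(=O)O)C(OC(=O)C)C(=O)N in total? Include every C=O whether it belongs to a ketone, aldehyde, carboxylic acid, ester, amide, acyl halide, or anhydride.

8

CH(NHCOCH3): amide, 1 C=O (running total 1).
CH(COCH3): ketone, 1 C=O (running total 2).
CH(CONH2): amide, 1 C=O (running total 3).
CH2COOCH2: ester, 1 C=O (running total 4).
CH2COOCH2: ester, 1 C=O (running total 5).
CH(COOH): carboxylic acid, 1 C=O (running total 6).
CH(OCOCH3): ester, 1 C=O (running total 7).
CONH2: amide, 1 C=O (running total 8).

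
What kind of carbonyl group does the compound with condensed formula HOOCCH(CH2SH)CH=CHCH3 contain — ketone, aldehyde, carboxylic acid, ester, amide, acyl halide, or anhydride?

carboxylic acid

The carbonyl is in the HOOC segment: –COOH: carbonyl C bonded to –OH and C → carboxylic acid (the –OH is not a separate alcohol).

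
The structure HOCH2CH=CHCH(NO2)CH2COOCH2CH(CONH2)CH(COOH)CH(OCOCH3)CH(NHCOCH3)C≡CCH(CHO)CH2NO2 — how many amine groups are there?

0

HO– on an sp³ carbon → alcohol.
C=C double bond → alkene.
–NO2 on an sp³ carbon → nitro (the N=O is not a carbonyl).
–C(=O)–O–C with C on the carbonyl side → ester.
pendant –CONH2: carbonyl C bonded to C and N → amide.
pendant –COOH: carbonyl C bonded to C and –OH → carboxylic acid.
pendant –OC(=O)CH3: an acyloxy group → ester.
pendant –NHC(=O)CH3: N bonded to a carbonyl → amide (not amine).
C≡C triple bond → alkyne.
pendant –CHO: carbonyl C bonded to C and H → aldehyde.
–NO2 on carbon → nitro group.
No segment is a amine: CH(NO2) is nitro, not amine; CH(CONH2) is amide, not amine; CH(NHCOCH3) is amide, not amine. → 0.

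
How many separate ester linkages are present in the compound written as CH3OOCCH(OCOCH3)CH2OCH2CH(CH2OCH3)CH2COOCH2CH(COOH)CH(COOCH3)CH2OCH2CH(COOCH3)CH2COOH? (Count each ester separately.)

5

CH3O–C(=O)–: carbonyl C bonded to C and to –OCH3 → ester (not ketone + ether).
pendant –OC(=O)CH3: an acyloxy group → ester.
C–O–C with sp³ carbons on both sides and no adjacent C=O → ether.
pendant –CH2OCH3: C–O–C linkage → ether.
–C(=O)–O–C with C on the carbonyl side → ester.
pendant –COOH: carbonyl C bonded to C and –OH → carboxylic acid.
pendant –COOCH3: carbonyl C bonded to C and –OCH3 → ester.
C–O–C with sp³ carbons on both sides and no adjacent C=O → ether.
pendant –COOCH3: carbonyl C bonded to C and –OCH3 → ester.
–COOH: carbonyl C bonded to –OH and C → carboxylic acid (the –OH is not a separate alcohol).
Ester appears at: CH3OOC, CH(OCOCH3), CH2COOCH2, CH(COOCH3), CH(COOCH3) → 5.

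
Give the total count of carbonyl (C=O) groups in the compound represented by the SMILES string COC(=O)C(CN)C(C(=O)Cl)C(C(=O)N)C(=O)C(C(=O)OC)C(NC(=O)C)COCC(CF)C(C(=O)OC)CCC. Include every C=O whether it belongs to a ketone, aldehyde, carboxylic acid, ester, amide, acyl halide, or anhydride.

7

CH3OOC: ester, 1 C=O (running total 1).
CH(COCl): acyl halide, 1 C=O (running total 2).
CH(CONH2): amide, 1 C=O (running total 3).
CO: ketone, 1 C=O (running total 4).
CH(COOCH3): ester, 1 C=O (running total 5).
CH(NHCOCH3): amide, 1 C=O (running total 6).
CH(COOCH3): ester, 1 C=O (running total 7).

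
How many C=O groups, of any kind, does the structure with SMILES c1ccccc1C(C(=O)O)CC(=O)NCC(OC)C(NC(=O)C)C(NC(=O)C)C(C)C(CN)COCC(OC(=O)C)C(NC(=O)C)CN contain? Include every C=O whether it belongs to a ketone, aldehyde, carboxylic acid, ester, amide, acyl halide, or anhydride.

6

CH(COOH): carboxylic acid, 1 C=O (running total 1).
CH2CONHCH2: amide, 1 C=O (running total 2).
CH(NHCOCH3): amide, 1 C=O (running total 3).
CH(NHCOCH3): amide, 1 C=O (running total 4).
CH(OCOCH3): ester, 1 C=O (running total 5).
CH(NHCOCH3): amide, 1 C=O (running total 6).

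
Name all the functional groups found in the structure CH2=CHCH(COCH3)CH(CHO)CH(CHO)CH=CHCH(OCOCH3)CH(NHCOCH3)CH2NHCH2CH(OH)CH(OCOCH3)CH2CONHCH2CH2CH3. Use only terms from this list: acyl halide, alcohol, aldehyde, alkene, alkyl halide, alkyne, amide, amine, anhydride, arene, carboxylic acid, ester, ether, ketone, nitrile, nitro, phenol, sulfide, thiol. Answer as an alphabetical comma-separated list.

alcohol, aldehyde, alkene, amide, amine, ester, ketone

Working along the chain:
  CH2=CH: C=C double bond → alkene.
  CH(COCH3): pendant –COCH3: carbonyl C bonded to two carbons → ketone.
  CH(CHO): pendant –CHO: carbonyl C bonded to C and H → aldehyde.
  CH(CHO): pendant –CHO: carbonyl C bonded to C and H → aldehyde.
  CH=CH: C=C double bond → alkene.
  CH(OCOCH3): pendant –OC(=O)CH3: an acyloxy group → ester.
  CH(NHCOCH3): pendant –NHC(=O)CH3: N bonded to a carbonyl → amide (not amine).
  CH2NHCH2: C–N–C with sp³ carbons and no adjacent C=O → amine (secondary).
  CH(OH): –OH on an sp³ carbon → alcohol (secondary).
  CH(OCOCH3): pendant –OC(=O)CH3: an acyloxy group → ester.
  CH2CONHCH2: –C(=O)–N– linkage → amide (the N is not an amine).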